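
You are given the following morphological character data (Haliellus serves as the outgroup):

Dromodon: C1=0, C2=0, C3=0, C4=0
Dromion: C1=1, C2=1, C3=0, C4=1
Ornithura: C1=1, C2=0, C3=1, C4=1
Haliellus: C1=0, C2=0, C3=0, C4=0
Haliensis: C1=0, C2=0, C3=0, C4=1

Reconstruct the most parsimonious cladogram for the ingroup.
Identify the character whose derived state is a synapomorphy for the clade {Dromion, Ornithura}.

C1

The outgroup has state '0' for every character, so '1' is the derived state throughout.
C1 (derived state '1') is shared by Dromion and Ornithura — a synapomorphy uniting that clade.
C2: derived state '1' in Dromion only — an autapomorphy, so it tells us nothing about relationships among taxa.
C3 (derived state '1') is unique to Ornithura (autapomorphy; uninformative for grouping).
C4 (derived state '1') is shared by Dromion, Haliensis, and Ornithura — a synapomorphy uniting that clade.
Most parsimonious ingroup topology: (((Ornithura,Dromion),Haliensis),Dromodon).
The clade {Dromion, Ornithura} is supported by C1: its derived state '1' occurs in exactly those taxa and in no other taxon (including the outgroup).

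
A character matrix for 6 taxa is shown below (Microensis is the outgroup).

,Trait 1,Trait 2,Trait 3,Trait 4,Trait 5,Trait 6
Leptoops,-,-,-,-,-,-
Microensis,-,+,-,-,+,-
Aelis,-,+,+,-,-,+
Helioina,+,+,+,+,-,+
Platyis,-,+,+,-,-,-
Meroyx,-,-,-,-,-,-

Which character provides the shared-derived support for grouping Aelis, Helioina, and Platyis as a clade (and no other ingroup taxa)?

Character polarity is set by the outgroup: the derived state is whichever differs from the outgroup's state, so for Trait 2, Trait 5 the derived state is '-', and for the remaining characters it is '+'.
Trait 1: derived state '+' in Helioina only — an autapomorphy, so it tells us nothing about relationships among taxa.
Trait 2 (derived state '-') is shared by Leptoops and Meroyx — a synapomorphy uniting that clade.
Trait 3: derived state '+' in Aelis, Helioina, and Platyis only — synapomorphy for {Aelis, Helioina, Platyis}.
Trait 4: derived state '+' in Helioina only — an autapomorphy, so it tells us nothing about relationships among taxa.
All ingroup taxa share the derived state '-' for Trait 5; it defines the ingroup but does not resolve relationships within it.
Only Aelis and Helioina show the derived state '+' for Trait 6, supporting them as a clade.
Most parsimonious ingroup topology: ((Platyis,(Helioina,Aelis)),(Meroyx,Leptoops)).
The clade {Aelis, Helioina, Platyis} is supported by Trait 3: its derived state '+' occurs in exactly those taxa and in no other taxon (including the outgroup).

Trait 3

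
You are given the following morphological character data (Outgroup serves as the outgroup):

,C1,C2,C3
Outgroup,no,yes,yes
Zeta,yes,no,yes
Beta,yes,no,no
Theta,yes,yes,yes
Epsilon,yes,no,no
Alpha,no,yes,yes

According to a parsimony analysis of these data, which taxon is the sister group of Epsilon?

Character polarity is set by the outgroup: the derived state is whichever differs from the outgroup's state, so for C2, C3 the derived state is 'no', and for the remaining characters it is 'yes'.
C1: derived state 'yes' in Beta, Epsilon, Theta, and Zeta only — synapomorphy for {Beta, Epsilon, Theta, Zeta}.
C2: derived state 'no' in Beta, Epsilon, and Zeta only — synapomorphy for {Beta, Epsilon, Zeta}.
C3: derived state 'no' in Beta and Epsilon only — synapomorphy for {Beta, Epsilon}.
Most parsimonious ingroup topology: (((Zeta,(Beta,Epsilon)),Theta),Alpha).
Epsilon and Beta form a cherry on this tree, so they are sister taxa.

Beta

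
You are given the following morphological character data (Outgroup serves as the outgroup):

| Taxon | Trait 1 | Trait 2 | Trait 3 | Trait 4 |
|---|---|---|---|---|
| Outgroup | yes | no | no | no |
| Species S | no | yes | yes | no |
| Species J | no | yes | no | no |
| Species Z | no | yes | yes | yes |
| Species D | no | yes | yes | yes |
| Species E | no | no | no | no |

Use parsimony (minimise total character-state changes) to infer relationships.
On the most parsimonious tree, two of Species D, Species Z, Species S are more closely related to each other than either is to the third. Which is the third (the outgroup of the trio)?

Character polarity is set by the outgroup: the derived state is whichever differs from the outgroup's state, so for Trait 1 the derived state is 'no', and for the remaining characters it is 'yes'.
Trait 1 (derived state 'no') is shared by all ingroup taxa — unites the whole ingroup.
Trait 2: derived state 'yes' in Species D, Species J, Species S, and Species Z only — synapomorphy for {Species D, Species J, Species S, Species Z}.
Only Species D, Species S, and Species Z show the derived state 'yes' for Trait 3, supporting them as a clade.
Trait 4 (derived state 'yes') is shared by Species D and Species Z — a synapomorphy uniting that clade.
Most parsimonious ingroup topology: (((Species S,(Species Z,Species D)),Species J),Species E).
Species Z and Species D share a more recent common ancestor with each other than either does with Species S, so Species S is the least closely related of the three.

Species S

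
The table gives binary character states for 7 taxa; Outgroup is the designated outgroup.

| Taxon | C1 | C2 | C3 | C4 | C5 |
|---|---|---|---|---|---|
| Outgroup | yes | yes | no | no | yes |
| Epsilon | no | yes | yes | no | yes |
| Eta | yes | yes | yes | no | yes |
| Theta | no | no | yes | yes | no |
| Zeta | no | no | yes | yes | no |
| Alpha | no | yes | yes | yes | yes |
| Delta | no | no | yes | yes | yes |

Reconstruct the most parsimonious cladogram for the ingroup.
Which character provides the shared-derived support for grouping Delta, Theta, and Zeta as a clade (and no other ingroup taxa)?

C2

Character polarity is set by the outgroup: the derived state is whichever differs from the outgroup's state, so for C1, C2, C5 the derived state is 'no', and for the remaining characters it is 'yes'.
C1 (derived state 'no') is shared by Alpha, Delta, Epsilon, Theta, and Zeta — a synapomorphy uniting that clade.
C2 (derived state 'no') is shared by Delta, Theta, and Zeta — a synapomorphy uniting that clade.
All ingroup taxa share the derived state 'yes' for C3; it defines the ingroup but does not resolve relationships within it.
Only Alpha, Delta, Theta, and Zeta show the derived state 'yes' for C4, supporting them as a clade.
C5: derived state 'no' in Theta and Zeta only — synapomorphy for {Theta, Zeta}.
Most parsimonious ingroup topology: ((Epsilon,(((Theta,Zeta),Delta),Alpha)),Eta).
The clade {Delta, Theta, Zeta} is supported by C2: its derived state 'no' occurs in exactly those taxa and in no other taxon (including the outgroup).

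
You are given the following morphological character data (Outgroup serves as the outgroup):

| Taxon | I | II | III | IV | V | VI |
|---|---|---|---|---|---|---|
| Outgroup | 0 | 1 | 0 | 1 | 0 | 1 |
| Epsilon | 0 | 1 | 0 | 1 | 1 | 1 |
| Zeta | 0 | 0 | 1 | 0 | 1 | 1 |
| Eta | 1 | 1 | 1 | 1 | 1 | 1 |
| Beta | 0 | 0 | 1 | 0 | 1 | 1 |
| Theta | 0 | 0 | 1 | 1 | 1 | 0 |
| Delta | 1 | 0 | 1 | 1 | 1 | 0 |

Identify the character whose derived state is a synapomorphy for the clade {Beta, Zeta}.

IV

Character polarity is set by the outgroup: the derived state is whichever differs from the outgroup's state, so for II, IV, VI the derived state is '0', and for the remaining characters it is '1'.
I (state '1') occurs in Delta and Eta but conflicts with the nesting implied by the other characters — most parsimoniously interpreted as homoplasy.
Only Beta, Delta, Theta, and Zeta show the derived state '0' for II, supporting them as a clade.
Only Beta, Delta, Eta, Theta, and Zeta show the derived state '1' for III, supporting them as a clade.
Only Beta and Zeta show the derived state '0' for IV, supporting them as a clade.
All ingroup taxa share the derived state '1' for V; it defines the ingroup but does not resolve relationships within it.
Only Delta and Theta show the derived state '0' for VI, supporting them as a clade.
Most parsimonious ingroup topology: (Epsilon,(((Zeta,Beta),(Theta,Delta)),Eta)).
The clade {Beta, Zeta} is supported by IV: its derived state '0' occurs in exactly those taxa and in no other taxon (including the outgroup).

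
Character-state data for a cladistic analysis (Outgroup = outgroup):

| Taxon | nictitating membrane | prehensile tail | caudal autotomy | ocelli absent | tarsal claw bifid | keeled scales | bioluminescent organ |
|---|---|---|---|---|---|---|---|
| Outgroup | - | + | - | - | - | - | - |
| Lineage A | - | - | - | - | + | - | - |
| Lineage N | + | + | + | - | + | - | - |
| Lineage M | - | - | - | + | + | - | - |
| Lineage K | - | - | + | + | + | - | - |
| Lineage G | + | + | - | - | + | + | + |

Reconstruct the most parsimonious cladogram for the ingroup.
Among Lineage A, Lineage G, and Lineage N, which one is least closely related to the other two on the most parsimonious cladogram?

Character polarity is set by the outgroup: the derived state is whichever differs from the outgroup's state, so for prehensile tail the derived state is '-', and for the remaining characters it is '+'.
nictitating membrane (derived state '+') is shared by Lineage G and Lineage N — a synapomorphy uniting that clade.
Only Lineage A, Lineage K, and Lineage M show the derived state '-' for prehensile tail, supporting them as a clade.
caudal autotomy (state '+') occurs in Lineage K and Lineage N but conflicts with the nesting implied by the other characters — most parsimoniously interpreted as homoplasy.
ocelli absent (derived state '+') is shared by Lineage K and Lineage M — a synapomorphy uniting that clade.
All ingroup taxa share the derived state '+' for tarsal claw bifid; it defines the ingroup but does not resolve relationships within it.
keeled scales (derived state '+') is unique to Lineage G (autapomorphy; uninformative for grouping).
bioluminescent organ: derived state '+' in Lineage G only — an autapomorphy, so it tells us nothing about relationships among taxa.
Most parsimonious ingroup topology: ((Lineage A,(Lineage M,Lineage K)),(Lineage N,Lineage G)).
Lineage G and Lineage N share a more recent common ancestor with each other than either does with Lineage A, so Lineage A is the least closely related of the three.

Lineage A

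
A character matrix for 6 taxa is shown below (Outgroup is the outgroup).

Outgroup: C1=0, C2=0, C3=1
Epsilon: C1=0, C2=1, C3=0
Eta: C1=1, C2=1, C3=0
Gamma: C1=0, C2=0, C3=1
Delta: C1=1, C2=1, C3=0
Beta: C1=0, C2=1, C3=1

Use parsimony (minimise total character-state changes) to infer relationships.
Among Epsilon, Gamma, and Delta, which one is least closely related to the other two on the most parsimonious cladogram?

Character polarity is set by the outgroup: the derived state is whichever differs from the outgroup's state, so for C3 the derived state is '0', and for the remaining characters it is '1'.
C1 (derived state '1') is shared by Delta and Eta — a synapomorphy uniting that clade.
Only Beta, Delta, Epsilon, and Eta show the derived state '1' for C2, supporting them as a clade.
Only Delta, Epsilon, and Eta show the derived state '0' for C3, supporting them as a clade.
Most parsimonious ingroup topology: (((Epsilon,(Eta,Delta)),Beta),Gamma).
Delta and Epsilon share a more recent common ancestor with each other than either does with Gamma, so Gamma is the least closely related of the three.

Gamma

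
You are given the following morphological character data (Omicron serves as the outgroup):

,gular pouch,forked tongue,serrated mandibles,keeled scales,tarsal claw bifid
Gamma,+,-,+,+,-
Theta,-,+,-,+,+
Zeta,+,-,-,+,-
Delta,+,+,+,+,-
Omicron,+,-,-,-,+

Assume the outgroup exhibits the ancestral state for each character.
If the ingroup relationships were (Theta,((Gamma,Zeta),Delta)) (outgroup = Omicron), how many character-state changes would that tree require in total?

7

Map each character onto (Theta,((Gamma,Zeta),Delta)) (rooted by Omicron) and count the minimum state changes it requires (Fitch parsimony):
gular pouch: 1; forked tongue: 2; serrated mandibles: 2; keeled scales: 1; tarsal claw bifid: 1.
Total tree length = 7.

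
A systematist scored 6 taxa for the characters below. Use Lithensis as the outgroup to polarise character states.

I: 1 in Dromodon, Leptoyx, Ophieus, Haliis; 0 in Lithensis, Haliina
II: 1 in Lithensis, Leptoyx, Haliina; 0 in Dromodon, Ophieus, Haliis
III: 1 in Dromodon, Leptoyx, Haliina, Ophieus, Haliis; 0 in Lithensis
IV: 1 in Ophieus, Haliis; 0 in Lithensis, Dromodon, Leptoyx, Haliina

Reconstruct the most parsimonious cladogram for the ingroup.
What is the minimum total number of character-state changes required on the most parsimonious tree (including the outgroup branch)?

Character polarity is set by the outgroup: the derived state is whichever differs from the outgroup's state, so for II the derived state is '0', and for the remaining characters it is '1'.
Only Dromodon, Haliis, Leptoyx, and Ophieus show the derived state '1' for I, supporting them as a clade.
II: derived state '0' in Dromodon, Haliis, and Ophieus only — synapomorphy for {Dromodon, Haliis, Ophieus}.
All ingroup taxa share the derived state '1' for III; it defines the ingroup but does not resolve relationships within it.
Only Haliis and Ophieus show the derived state '1' for IV, supporting them as a clade.
Most parsimonious ingroup topology: (((Dromodon,(Ophieus,Haliis)),Leptoyx),Haliina).
Changes per character on this tree: I: 1; II: 1; III: 1; IV: 1.
Total = 4.

4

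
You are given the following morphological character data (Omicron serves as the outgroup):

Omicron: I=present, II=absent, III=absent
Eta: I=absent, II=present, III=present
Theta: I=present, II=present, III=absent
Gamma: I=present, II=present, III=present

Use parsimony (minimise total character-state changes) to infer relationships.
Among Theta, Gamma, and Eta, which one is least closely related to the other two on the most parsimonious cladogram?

Theta

Character polarity is set by the outgroup: the derived state is whichever differs from the outgroup's state, so for I the derived state is 'absent', and for the remaining characters it is 'present'.
I (derived state 'absent') is unique to Eta (autapomorphy; uninformative for grouping).
All ingroup taxa share the derived state 'present' for II; it defines the ingroup but does not resolve relationships within it.
III (derived state 'present') is shared by Eta and Gamma — a synapomorphy uniting that clade.
Most parsimonious ingroup topology: ((Eta,Gamma),Theta).
Gamma and Eta share a more recent common ancestor with each other than either does with Theta, so Theta is the least closely related of the three.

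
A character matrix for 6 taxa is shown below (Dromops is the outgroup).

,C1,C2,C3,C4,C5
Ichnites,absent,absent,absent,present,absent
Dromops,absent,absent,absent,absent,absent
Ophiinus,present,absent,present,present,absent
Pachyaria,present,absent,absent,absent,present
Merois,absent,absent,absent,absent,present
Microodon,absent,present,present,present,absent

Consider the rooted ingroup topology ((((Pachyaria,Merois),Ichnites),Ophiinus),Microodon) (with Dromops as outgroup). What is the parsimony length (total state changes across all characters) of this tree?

Map each character onto ((((Pachyaria,Merois),Ichnites),Ophiinus),Microodon) (rooted by Dromops) and count the minimum state changes it requires (Fitch parsimony):
C1: 2; C2: 1; C3: 2; C4: 2; C5: 1.
Total tree length = 8.

8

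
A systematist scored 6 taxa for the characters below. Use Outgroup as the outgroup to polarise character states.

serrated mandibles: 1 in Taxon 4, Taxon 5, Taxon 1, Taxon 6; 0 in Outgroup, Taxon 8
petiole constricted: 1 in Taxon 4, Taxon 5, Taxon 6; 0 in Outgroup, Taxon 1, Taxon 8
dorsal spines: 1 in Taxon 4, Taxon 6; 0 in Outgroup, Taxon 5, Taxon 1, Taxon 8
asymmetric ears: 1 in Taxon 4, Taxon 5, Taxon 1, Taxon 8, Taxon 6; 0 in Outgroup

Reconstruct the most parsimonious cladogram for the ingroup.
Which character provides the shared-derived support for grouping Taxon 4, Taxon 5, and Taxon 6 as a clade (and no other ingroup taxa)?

petiole constricted

The outgroup has state '0' for every character, so '1' is the derived state throughout.
Only Taxon 1, Taxon 4, Taxon 5, and Taxon 6 show the derived state '1' for serrated mandibles, supporting them as a clade.
petiole constricted (derived state '1') is shared by Taxon 4, Taxon 5, and Taxon 6 — a synapomorphy uniting that clade.
dorsal spines (derived state '1') is shared by Taxon 4 and Taxon 6 — a synapomorphy uniting that clade.
All ingroup taxa share the derived state '1' for asymmetric ears; it defines the ingroup but does not resolve relationships within it.
Most parsimonious ingroup topology: ((((Taxon 4,Taxon 6),Taxon 5),Taxon 1),Taxon 8).
The clade {Taxon 4, Taxon 5, Taxon 6} is supported by petiole constricted: its derived state '1' occurs in exactly those taxa and in no other taxon (including the outgroup).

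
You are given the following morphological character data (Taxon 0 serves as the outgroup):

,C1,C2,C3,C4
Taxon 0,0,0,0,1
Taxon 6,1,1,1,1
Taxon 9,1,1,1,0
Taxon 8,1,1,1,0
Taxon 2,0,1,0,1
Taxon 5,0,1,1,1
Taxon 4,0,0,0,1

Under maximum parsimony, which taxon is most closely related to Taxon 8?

Taxon 9

Character polarity is set by the outgroup: the derived state is whichever differs from the outgroup's state, so for C4 the derived state is '0', and for the remaining characters it is '1'.
Only Taxon 6, Taxon 8, and Taxon 9 show the derived state '1' for C1, supporting them as a clade.
Only Taxon 2, Taxon 5, Taxon 6, Taxon 8, and Taxon 9 show the derived state '1' for C2, supporting them as a clade.
C3: derived state '1' in Taxon 5, Taxon 6, Taxon 8, and Taxon 9 only — synapomorphy for {Taxon 5, Taxon 6, Taxon 8, Taxon 9}.
Only Taxon 8 and Taxon 9 show the derived state '0' for C4, supporting them as a clade.
Most parsimonious ingroup topology: ((((Taxon 6,(Taxon 9,Taxon 8)),Taxon 5),Taxon 2),Taxon 4).
Taxon 8 and Taxon 9 form a cherry on this tree, so they are sister taxa.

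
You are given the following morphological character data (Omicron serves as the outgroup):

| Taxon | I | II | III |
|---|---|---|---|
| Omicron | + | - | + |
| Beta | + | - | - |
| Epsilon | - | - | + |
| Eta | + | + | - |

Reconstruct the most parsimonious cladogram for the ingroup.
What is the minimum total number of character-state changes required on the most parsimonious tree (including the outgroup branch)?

Character polarity is set by the outgroup: the derived state is whichever differs from the outgroup's state, so for I, III the derived state is '-', and for the remaining characters it is '+'.
I (derived state '-') is unique to Epsilon (autapomorphy; uninformative for grouping).
II (derived state '+') is unique to Eta (autapomorphy; uninformative for grouping).
III (derived state '-') is shared by Beta and Eta — a synapomorphy uniting that clade.
Most parsimonious ingroup topology: ((Beta,Eta),Epsilon).
Changes per character on this tree: I: 1; II: 1; III: 1.
Total = 3.

3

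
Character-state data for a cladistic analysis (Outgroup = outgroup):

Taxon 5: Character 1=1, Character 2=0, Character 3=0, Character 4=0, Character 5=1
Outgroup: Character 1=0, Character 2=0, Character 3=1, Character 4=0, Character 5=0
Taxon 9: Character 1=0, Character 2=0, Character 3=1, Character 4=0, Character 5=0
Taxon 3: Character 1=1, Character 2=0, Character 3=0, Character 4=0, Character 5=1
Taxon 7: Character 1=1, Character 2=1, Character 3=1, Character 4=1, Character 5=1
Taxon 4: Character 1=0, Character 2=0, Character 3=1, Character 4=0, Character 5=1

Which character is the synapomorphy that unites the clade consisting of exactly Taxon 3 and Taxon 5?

Character polarity is set by the outgroup: the derived state is whichever differs from the outgroup's state, so for Character 3 the derived state is '0', and for the remaining characters it is '1'.
Character 1: derived state '1' in Taxon 3, Taxon 5, and Taxon 7 only — synapomorphy for {Taxon 3, Taxon 5, Taxon 7}.
Character 2: derived state '1' in Taxon 7 only — an autapomorphy, so it tells us nothing about relationships among taxa.
Only Taxon 3 and Taxon 5 show the derived state '0' for Character 3, supporting them as a clade.
Character 4: derived state '1' in Taxon 7 only — an autapomorphy, so it tells us nothing about relationships among taxa.
Character 5 (derived state '1') is shared by Taxon 3, Taxon 4, Taxon 5, and Taxon 7 — a synapomorphy uniting that clade.
Most parsimonious ingroup topology: (((Taxon 7,(Taxon 5,Taxon 3)),Taxon 4),Taxon 9).
The clade {Taxon 3, Taxon 5} is supported by Character 3: its derived state '0' occurs in exactly those taxa and in no other taxon (including the outgroup).

Character 3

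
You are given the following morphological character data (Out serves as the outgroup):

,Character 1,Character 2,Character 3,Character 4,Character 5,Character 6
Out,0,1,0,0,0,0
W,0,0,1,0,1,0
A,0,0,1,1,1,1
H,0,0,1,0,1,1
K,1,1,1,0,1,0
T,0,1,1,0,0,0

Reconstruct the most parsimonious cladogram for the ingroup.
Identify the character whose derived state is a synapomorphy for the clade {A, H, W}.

Character polarity is set by the outgroup: the derived state is whichever differs from the outgroup's state, so for Character 2 the derived state is '0', and for the remaining characters it is '1'.
Character 1 (derived state '1') is unique to K (autapomorphy; uninformative for grouping).
Character 2: derived state '0' in A, H, and W only — synapomorphy for {A, H, W}.
Character 3 (derived state '1') is shared by all ingroup taxa — unites the whole ingroup.
Character 4: derived state '1' in A only — an autapomorphy, so it tells us nothing about relationships among taxa.
Character 5 (derived state '1') is shared by A, H, K, and W — a synapomorphy uniting that clade.
Only A and H show the derived state '1' for Character 6, supporting them as a clade.
Most parsimonious ingroup topology: (((W,(A,H)),K),T).
The clade {A, H, W} is supported by Character 2: its derived state '0' occurs in exactly those taxa and in no other taxon (including the outgroup).

Character 2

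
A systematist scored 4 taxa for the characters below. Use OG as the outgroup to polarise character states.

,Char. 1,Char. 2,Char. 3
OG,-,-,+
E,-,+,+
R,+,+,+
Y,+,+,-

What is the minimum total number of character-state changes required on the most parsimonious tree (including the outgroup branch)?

Character polarity is set by the outgroup: the derived state is whichever differs from the outgroup's state, so for Char. 3 the derived state is '-', and for the remaining characters it is '+'.
Char. 1 (derived state '+') is shared by R and Y — a synapomorphy uniting that clade.
Char. 2 (derived state '+') is shared by all ingroup taxa — unites the whole ingroup.
Char. 3: derived state '-' in Y only — an autapomorphy, so it tells us nothing about relationships among taxa.
Most parsimonious ingroup topology: (E,(R,Y)).
Changes per character on this tree: Char. 1: 1; Char. 2: 1; Char. 3: 1.
Total = 3.

3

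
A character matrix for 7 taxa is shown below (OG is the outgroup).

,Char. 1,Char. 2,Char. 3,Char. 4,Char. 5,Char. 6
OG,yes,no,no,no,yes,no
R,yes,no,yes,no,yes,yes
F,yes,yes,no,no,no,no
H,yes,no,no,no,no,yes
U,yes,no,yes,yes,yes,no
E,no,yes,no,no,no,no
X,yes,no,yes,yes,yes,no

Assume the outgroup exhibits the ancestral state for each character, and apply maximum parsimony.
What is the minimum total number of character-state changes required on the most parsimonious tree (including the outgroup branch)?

7

Character polarity is set by the outgroup: the derived state is whichever differs from the outgroup's state, so for Char. 1, Char. 5 the derived state is 'no', and for the remaining characters it is 'yes'.
Char. 1 (derived state 'no') is unique to E (autapomorphy; uninformative for grouping).
Only E and F show the derived state 'yes' for Char. 2, supporting them as a clade.
Char. 3 (derived state 'yes') is shared by R, U, and X — a synapomorphy uniting that clade.
Char. 4: derived state 'yes' in U and X only — synapomorphy for {U, X}.
Char. 5 (derived state 'no') is shared by E, F, and H — a synapomorphy uniting that clade.
Char. 6 groups H and R, which is incompatible with the clades supported by the remaining characters; treating it as convergent (homoplasy) costs fewer steps than any alternative tree.
Most parsimonious ingroup topology: ((R,(U,X)),((F,E),H)).
Changes per character on this tree: Char. 1: 1; Char. 2: 1; Char. 3: 1; Char. 4: 1; Char. 5: 1; Char. 6: 2.
Total = 7.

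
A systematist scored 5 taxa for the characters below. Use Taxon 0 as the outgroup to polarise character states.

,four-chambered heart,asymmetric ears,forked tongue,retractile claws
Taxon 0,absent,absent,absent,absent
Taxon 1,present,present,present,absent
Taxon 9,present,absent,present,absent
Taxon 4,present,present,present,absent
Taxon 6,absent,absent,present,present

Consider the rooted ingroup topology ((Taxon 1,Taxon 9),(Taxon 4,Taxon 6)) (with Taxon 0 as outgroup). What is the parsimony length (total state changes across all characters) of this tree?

Map each character onto ((Taxon 1,Taxon 9),(Taxon 4,Taxon 6)) (rooted by Taxon 0) and count the minimum state changes it requires (Fitch parsimony):
four-chambered heart: 2; asymmetric ears: 2; forked tongue: 1; retractile claws: 1.
Total tree length = 6.

6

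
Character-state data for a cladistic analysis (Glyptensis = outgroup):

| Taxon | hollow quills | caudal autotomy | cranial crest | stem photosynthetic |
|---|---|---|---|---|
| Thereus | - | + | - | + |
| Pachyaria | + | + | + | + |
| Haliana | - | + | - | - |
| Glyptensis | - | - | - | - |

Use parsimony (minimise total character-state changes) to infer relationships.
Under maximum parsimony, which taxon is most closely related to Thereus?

Pachyaria

The outgroup has state '-' for every character, so '+' is the derived state throughout.
hollow quills (derived state '+') is unique to Pachyaria (autapomorphy; uninformative for grouping).
caudal autotomy (derived state '+') is shared by all ingroup taxa — unites the whole ingroup.
cranial crest: derived state '+' in Pachyaria only — an autapomorphy, so it tells us nothing about relationships among taxa.
Only Pachyaria and Thereus show the derived state '+' for stem photosynthetic, supporting them as a clade.
Most parsimonious ingroup topology: ((Pachyaria,Thereus),Haliana).
Thereus and Pachyaria form a cherry on this tree, so they are sister taxa.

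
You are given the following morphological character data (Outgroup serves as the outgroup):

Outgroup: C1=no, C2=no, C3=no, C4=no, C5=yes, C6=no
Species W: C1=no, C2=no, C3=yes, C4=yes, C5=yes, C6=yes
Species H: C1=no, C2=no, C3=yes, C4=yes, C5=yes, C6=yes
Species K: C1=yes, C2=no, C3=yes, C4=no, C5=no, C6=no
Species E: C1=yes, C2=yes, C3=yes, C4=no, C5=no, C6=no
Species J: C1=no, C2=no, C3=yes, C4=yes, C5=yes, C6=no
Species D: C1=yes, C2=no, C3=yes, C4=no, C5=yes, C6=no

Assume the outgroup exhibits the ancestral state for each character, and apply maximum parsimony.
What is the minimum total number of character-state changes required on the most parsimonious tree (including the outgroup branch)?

Character polarity is set by the outgroup: the derived state is whichever differs from the outgroup's state, so for C5 the derived state is 'no', and for the remaining characters it is 'yes'.
C1: derived state 'yes' in Species D, Species E, and Species K only — synapomorphy for {Species D, Species E, Species K}.
C2: derived state 'yes' in Species E only — an autapomorphy, so it tells us nothing about relationships among taxa.
All ingroup taxa share the derived state 'yes' for C3; it defines the ingroup but does not resolve relationships within it.
C4: derived state 'yes' in Species H, Species J, and Species W only — synapomorphy for {Species H, Species J, Species W}.
C5: derived state 'no' in Species E and Species K only — synapomorphy for {Species E, Species K}.
C6 (derived state 'yes') is shared by Species H and Species W — a synapomorphy uniting that clade.
Most parsimonious ingroup topology: (((Species W,Species H),Species J),((Species K,Species E),Species D)).
Changes per character on this tree: C1: 1; C2: 1; C3: 1; C4: 1; C5: 1; C6: 1.
Total = 6.

6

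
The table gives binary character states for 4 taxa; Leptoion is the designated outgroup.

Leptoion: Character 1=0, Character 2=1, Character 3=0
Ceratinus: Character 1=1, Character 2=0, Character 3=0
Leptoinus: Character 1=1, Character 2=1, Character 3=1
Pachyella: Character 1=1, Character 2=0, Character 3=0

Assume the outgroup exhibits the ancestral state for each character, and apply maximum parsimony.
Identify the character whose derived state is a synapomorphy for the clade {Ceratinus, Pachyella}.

Character 2

Character polarity is set by the outgroup: the derived state is whichever differs from the outgroup's state, so for Character 2 the derived state is '0', and for the remaining characters it is '1'.
All ingroup taxa share the derived state '1' for Character 1; it defines the ingroup but does not resolve relationships within it.
Character 2: derived state '0' in Ceratinus and Pachyella only — synapomorphy for {Ceratinus, Pachyella}.
Character 3: derived state '1' in Leptoinus only — an autapomorphy, so it tells us nothing about relationships among taxa.
Most parsimonious ingroup topology: ((Ceratinus,Pachyella),Leptoinus).
The clade {Ceratinus, Pachyella} is supported by Character 2: its derived state '0' occurs in exactly those taxa and in no other taxon (including the outgroup).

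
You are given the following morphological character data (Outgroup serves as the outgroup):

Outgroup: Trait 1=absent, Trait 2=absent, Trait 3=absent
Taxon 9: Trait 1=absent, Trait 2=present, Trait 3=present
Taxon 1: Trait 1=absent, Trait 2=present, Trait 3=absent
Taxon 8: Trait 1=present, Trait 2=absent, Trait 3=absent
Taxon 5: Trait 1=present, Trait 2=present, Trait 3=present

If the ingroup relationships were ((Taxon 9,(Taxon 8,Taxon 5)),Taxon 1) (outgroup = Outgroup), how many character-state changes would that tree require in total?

Map each character onto ((Taxon 9,(Taxon 8,Taxon 5)),Taxon 1) (rooted by Outgroup) and count the minimum state changes it requires (Fitch parsimony):
Trait 1: 1; Trait 2: 2; Trait 3: 2.
Total tree length = 5.

5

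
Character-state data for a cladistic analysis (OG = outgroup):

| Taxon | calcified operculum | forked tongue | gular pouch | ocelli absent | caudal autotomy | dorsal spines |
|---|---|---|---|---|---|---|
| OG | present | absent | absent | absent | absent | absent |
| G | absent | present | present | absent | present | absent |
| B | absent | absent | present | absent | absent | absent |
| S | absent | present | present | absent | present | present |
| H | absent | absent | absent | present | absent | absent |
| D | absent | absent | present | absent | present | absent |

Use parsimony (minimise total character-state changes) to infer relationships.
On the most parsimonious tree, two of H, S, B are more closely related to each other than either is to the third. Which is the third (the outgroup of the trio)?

H

Character polarity is set by the outgroup: the derived state is whichever differs from the outgroup's state, so for calcified operculum the derived state is 'absent', and for the remaining characters it is 'present'.
All ingroup taxa share the derived state 'absent' for calcified operculum; it defines the ingroup but does not resolve relationships within it.
forked tongue (derived state 'present') is shared by G and S — a synapomorphy uniting that clade.
gular pouch (derived state 'present') is shared by B, D, G, and S — a synapomorphy uniting that clade.
ocelli absent: derived state 'present' in H only — an autapomorphy, so it tells us nothing about relationships among taxa.
caudal autotomy (derived state 'present') is shared by D, G, and S — a synapomorphy uniting that clade.
dorsal spines (derived state 'present') is unique to S (autapomorphy; uninformative for grouping).
Most parsimonious ingroup topology: ((((G,S),D),B),H).
S and B share a more recent common ancestor with each other than either does with H, so H is the least closely related of the three.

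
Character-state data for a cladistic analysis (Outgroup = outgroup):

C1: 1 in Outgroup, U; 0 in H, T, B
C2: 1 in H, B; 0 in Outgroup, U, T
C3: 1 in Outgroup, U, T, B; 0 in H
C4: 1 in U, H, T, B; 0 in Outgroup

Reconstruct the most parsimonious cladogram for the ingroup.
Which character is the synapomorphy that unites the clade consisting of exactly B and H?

C2

Character polarity is set by the outgroup: the derived state is whichever differs from the outgroup's state, so for C1, C3 the derived state is '0', and for the remaining characters it is '1'.
C1: derived state '0' in B, H, and T only — synapomorphy for {B, H, T}.
C2 (derived state '1') is shared by B and H — a synapomorphy uniting that clade.
C3 (derived state '0') is unique to H (autapomorphy; uninformative for grouping).
All ingroup taxa share the derived state '1' for C4; it defines the ingroup but does not resolve relationships within it.
Most parsimonious ingroup topology: (U,((H,B),T)).
The clade {B, H} is supported by C2: its derived state '1' occurs in exactly those taxa and in no other taxon (including the outgroup).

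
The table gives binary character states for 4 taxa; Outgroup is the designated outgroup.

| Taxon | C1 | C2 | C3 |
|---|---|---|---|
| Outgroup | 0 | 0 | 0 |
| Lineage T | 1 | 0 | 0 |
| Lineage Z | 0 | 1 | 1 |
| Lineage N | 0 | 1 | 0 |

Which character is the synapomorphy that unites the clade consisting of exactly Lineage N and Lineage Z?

The outgroup has state '0' for every character, so '1' is the derived state throughout.
C1 (derived state '1') is unique to Lineage T (autapomorphy; uninformative for grouping).
C2: derived state '1' in Lineage N and Lineage Z only — synapomorphy for {Lineage N, Lineage Z}.
C3 (derived state '1') is unique to Lineage Z (autapomorphy; uninformative for grouping).
Most parsimonious ingroup topology: (Lineage T,(Lineage Z,Lineage N)).
The clade {Lineage N, Lineage Z} is supported by C2: its derived state '1' occurs in exactly those taxa and in no other taxon (including the outgroup).

C2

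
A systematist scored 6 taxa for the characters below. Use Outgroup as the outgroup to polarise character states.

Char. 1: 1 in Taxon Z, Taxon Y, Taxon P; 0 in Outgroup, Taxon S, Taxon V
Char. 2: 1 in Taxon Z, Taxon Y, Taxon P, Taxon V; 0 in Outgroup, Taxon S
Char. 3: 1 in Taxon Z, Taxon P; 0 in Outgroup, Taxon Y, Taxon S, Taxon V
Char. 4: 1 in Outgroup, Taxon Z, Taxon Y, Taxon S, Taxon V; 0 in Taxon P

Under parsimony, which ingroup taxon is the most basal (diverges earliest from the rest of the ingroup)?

Character polarity is set by the outgroup: the derived state is whichever differs from the outgroup's state, so for Char. 4 the derived state is '0', and for the remaining characters it is '1'.
Only Taxon P, Taxon Y, and Taxon Z show the derived state '1' for Char. 1, supporting them as a clade.
Only Taxon P, Taxon V, Taxon Y, and Taxon Z show the derived state '1' for Char. 2, supporting them as a clade.
Only Taxon P and Taxon Z show the derived state '1' for Char. 3, supporting them as a clade.
Char. 4: derived state '0' in Taxon P only — an autapomorphy, so it tells us nothing about relationships among taxa.
Most parsimonious ingroup topology: ((((Taxon Z,Taxon P),Taxon Y),Taxon V),Taxon S).
Taxon S is sister to the clade containing all other ingroup taxa, so it is the earliest-diverging (most basal) ingroup lineage.

Taxon S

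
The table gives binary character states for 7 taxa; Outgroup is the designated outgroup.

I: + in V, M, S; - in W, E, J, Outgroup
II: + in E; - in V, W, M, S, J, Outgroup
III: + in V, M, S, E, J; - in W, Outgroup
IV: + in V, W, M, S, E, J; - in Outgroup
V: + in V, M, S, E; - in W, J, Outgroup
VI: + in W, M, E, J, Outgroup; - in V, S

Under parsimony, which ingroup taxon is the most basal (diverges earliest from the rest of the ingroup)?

W

Character polarity is set by the outgroup: the derived state is whichever differs from the outgroup's state, so for VI the derived state is '-', and for the remaining characters it is '+'.
I: derived state '+' in M, S, and V only — synapomorphy for {M, S, V}.
II: derived state '+' in E only — an autapomorphy, so it tells us nothing about relationships among taxa.
III (derived state '+') is shared by E, J, M, S, and V — a synapomorphy uniting that clade.
IV (derived state '+') is shared by all ingroup taxa — unites the whole ingroup.
Only E, M, S, and V show the derived state '+' for V, supporting them as a clade.
VI: derived state '-' in S and V only — synapomorphy for {S, V}.
Most parsimonious ingroup topology: (((E,((V,S),M)),J),W).
W is sister to the clade containing all other ingroup taxa, so it is the earliest-diverging (most basal) ingroup lineage.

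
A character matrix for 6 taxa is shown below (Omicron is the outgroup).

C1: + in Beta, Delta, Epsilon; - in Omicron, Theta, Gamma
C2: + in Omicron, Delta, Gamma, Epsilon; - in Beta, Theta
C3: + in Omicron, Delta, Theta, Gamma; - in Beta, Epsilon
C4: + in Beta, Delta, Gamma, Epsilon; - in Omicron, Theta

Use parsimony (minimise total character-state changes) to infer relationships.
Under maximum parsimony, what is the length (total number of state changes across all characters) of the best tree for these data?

5

Character polarity is set by the outgroup: the derived state is whichever differs from the outgroup's state, so for C2, C3 the derived state is '-', and for the remaining characters it is '+'.
C1: derived state '+' in Beta, Delta, and Epsilon only — synapomorphy for {Beta, Delta, Epsilon}.
C2 groups Beta and Theta, which is incompatible with the clades supported by the remaining characters; treating it as convergent (homoplasy) costs fewer steps than any alternative tree.
Only Beta and Epsilon show the derived state '-' for C3, supporting them as a clade.
Only Beta, Delta, Epsilon, and Gamma show the derived state '+' for C4, supporting them as a clade.
Most parsimonious ingroup topology: ((((Beta,Epsilon),Delta),Gamma),Theta).
Changes per character on this tree: C1: 1; C2: 2; C3: 1; C4: 1.
Total = 5.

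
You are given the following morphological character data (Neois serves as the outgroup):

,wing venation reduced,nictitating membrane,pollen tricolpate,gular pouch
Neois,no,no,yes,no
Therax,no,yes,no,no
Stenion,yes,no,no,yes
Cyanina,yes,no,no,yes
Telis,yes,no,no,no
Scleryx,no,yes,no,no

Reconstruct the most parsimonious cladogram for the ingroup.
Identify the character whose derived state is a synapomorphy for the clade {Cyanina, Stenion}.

Character polarity is set by the outgroup: the derived state is whichever differs from the outgroup's state, so for pollen tricolpate the derived state is 'no', and for the remaining characters it is 'yes'.
Only Cyanina, Stenion, and Telis show the derived state 'yes' for wing venation reduced, supporting them as a clade.
Only Scleryx and Therax show the derived state 'yes' for nictitating membrane, supporting them as a clade.
pollen tricolpate (derived state 'no') is shared by all ingroup taxa — unites the whole ingroup.
gular pouch: derived state 'yes' in Cyanina and Stenion only — synapomorphy for {Cyanina, Stenion}.
Most parsimonious ingroup topology: ((Therax,Scleryx),((Stenion,Cyanina),Telis)).
The clade {Cyanina, Stenion} is supported by gular pouch: its derived state 'yes' occurs in exactly those taxa and in no other taxon (including the outgroup).

gular pouch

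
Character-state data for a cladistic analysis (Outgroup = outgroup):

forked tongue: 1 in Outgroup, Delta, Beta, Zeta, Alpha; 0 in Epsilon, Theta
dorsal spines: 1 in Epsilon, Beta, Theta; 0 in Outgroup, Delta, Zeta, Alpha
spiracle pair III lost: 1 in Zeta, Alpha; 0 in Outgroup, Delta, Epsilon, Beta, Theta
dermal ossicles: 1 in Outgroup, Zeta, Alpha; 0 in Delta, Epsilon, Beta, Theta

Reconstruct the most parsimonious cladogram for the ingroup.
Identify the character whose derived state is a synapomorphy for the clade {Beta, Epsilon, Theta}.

dorsal spines

Character polarity is set by the outgroup: the derived state is whichever differs from the outgroup's state, so for forked tongue, dermal ossicles the derived state is '0', and for the remaining characters it is '1'.
forked tongue (derived state '0') is shared by Epsilon and Theta — a synapomorphy uniting that clade.
dorsal spines: derived state '1' in Beta, Epsilon, and Theta only — synapomorphy for {Beta, Epsilon, Theta}.
spiracle pair III lost: derived state '1' in Alpha and Zeta only — synapomorphy for {Alpha, Zeta}.
Only Beta, Delta, Epsilon, and Theta show the derived state '0' for dermal ossicles, supporting them as a clade.
Most parsimonious ingroup topology: ((Delta,((Epsilon,Theta),Beta)),(Zeta,Alpha)).
The clade {Beta, Epsilon, Theta} is supported by dorsal spines: its derived state '1' occurs in exactly those taxa and in no other taxon (including the outgroup).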